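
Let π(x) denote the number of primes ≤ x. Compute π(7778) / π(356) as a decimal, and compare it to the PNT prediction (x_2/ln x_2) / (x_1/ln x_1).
π(7778)/π(356) = 985/71 ≈ 13.8732;  PNT prediction ≈ 14.3271.

π(356) = 71 and π(7778) = 985, so π(7778)/π(356) ≈ 13.8732. The PNT-predicted ratio is (7778/ln(7778)) / (356/ln(356)) ≈ 14.3271. The two agree to within a few percent, as expected.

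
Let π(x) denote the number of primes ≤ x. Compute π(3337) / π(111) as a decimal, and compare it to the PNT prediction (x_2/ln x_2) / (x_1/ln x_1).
π(3337)/π(111) = 470/29 ≈ 16.2069;  PNT prediction ≈ 17.4517.

π(111) = 29 and π(3337) = 470, so π(3337)/π(111) ≈ 16.2069. The PNT-predicted ratio is (3337/ln(3337)) / (111/ln(111)) ≈ 17.4517. The two agree to within a few percent, as expected.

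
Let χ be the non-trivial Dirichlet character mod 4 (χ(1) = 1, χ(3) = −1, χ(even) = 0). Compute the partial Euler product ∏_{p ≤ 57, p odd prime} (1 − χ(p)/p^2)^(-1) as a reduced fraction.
∏ = 6080498115610191266973991/6635764829241999360000000

The odd primes p ≤ 57 are [3, 5, 7, 11, 13, 17, 19, 23, 29, 31, 37, 41, 43, 47, 53]. For each, χ(p) = 1 if p ≡ 1 mod 4, χ(p) = −1 if p ≡ 3 mod 4. Taking (1 − χ(p)/p^2)^(-1) = p^2/(p^2 − χ(p)): (1 − (-1)/3^2)^(-1) · (1 − (1)/5^2)^(-1) · (1 − (-1)/7^2)^(-1) · (1 − (-1)/11^2)^(-1) · (1 − (1)/13^2)^(-1) · (1 − (1)/17^2)^(-1) · (1 − (-1)/19^2)^(-1) · (1 − (-1)/23^2)^(-1) · (1 − (1)/29^2)^(-1) · (1 − (-1)/31^2)^(-1) · (1 − (1)/37^2)^(-1) · (1 − (1)/41^2)^(-1) · (1 − (-1)/43^2)^(-1) · (1 − (-1)/47^2)^(-1) · (1 − (1)/53^2)^(-1) = 6080498115610191266973991/6635764829241999360000000.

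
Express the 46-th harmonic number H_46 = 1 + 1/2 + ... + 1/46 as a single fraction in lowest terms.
H_46 = 5943339269060627227/1345655451257488800

Direct summation: H_46 = 1 + 1/2 + ... + 1/46. The least common denominator is lcm(1, ..., 46) = 9419588158802421600; over this denominator the numerator is 9419588158802421600 + 4709794079401210800 + 3139862719600807200 + 2354897039700605400 + 1883917631760484320 + 1569931359800403600 + 1345655451257488800 + 1177448519850302700 + 1046620906533602400 + 941958815880242160 + 856326196254765600 + 784965679900201800 + 724583704523263200 + 672827725628744400 + 627972543920161440 + 588724259925151350 + 554093421106024800 + 523310453266801200 + 495767797831706400 + 470979407940121080 + 448551817085829600 + 428163098127382800 + 409547311252279200 + 392482839950100900 + 376783526352096864 + 362291852261631600 + 348873635511200800 + 336413862814372200 + 324813384786290400 + 313986271960080720 + 303857682542013600 + 294362129962575675 + 285442065418255200 + 277046710553012400 + 269131090251497760 + 261655226633400600 + 254583463751416800 + 247883898915853200 + 241527901507754400 + 235489703970060540 + 229746052653717600 + 224275908542914800 + 219060189739591200 + 214081549063691400 + 209324181306720480 + 204773655626139600 = 41603374883424390589, so H_46 = 41603374883424390589/9419588158802421600; reducing by gcd(41603374883424390589, 9419588158802421600) = 7 gives 5943339269060627227/1345655451257488800 ≈ 4.41669. (The PNT-adjacent estimate ln(46) + γ ≈ 4.40586 matches within O(1/n).)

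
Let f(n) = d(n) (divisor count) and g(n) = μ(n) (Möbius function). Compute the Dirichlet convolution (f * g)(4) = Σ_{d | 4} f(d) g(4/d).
(d * μ)(4) = 1

Divisors of 4: [1, 2, 4]. For each d | 4:
  d = 1: d(1) · μ(4/1) = 1 · 0 = 0
  d = 2: d(2) · μ(4/2) = 2 · -1 = -2
  d = 4: d(4) · μ(4/4) = 3 · 1 = 3
Summing: (d * μ)(4) = 0 + -2 + 3 = 1.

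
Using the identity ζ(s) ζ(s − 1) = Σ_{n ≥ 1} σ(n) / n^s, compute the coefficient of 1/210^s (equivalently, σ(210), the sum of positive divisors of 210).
σ(210) = 576

In the product (Σ m^0/m^s)(Σ k / k^s) = Σ (Σ_{d | n} d) / n^s, the coefficient of 1/n^s is σ(n) = Σ_{d | n} d. For n = 210, divisors are [1, 2, 3, 5, 6, 7, 10, 14, 15, 21, 30, 35, 42, 70, 105, 210]; summing: σ(210) = 576.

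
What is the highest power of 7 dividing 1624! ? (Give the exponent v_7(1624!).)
v_7(1624!) = 269

Legendre's formula: v_p(n!) = Σ_{k ≥ 1} ⌊n / p^k⌋. For p = 7, n = 1624, the terms are:
  ⌊1624/7^1⌋ = ⌊1624/7⌋ = 232
  ⌊1624/7^2⌋ = ⌊1624/49⌋ = 33
  ⌊1624/7^3⌋ = ⌊1624/343⌋ = 4
(the next term ⌊1624/7^4⌋ = 0, terminating the sum). Summing: v_7(1624!) = 232 + 33 + 4 = 269.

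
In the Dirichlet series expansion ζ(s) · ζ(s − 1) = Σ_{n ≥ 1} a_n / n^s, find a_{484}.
σ(484) = 931

In the product (Σ m^0/m^s)(Σ k / k^s) = Σ (Σ_{d | n} d) / n^s, the coefficient of 1/n^s is σ(n) = Σ_{d | n} d. For n = 484, divisors are [1, 2, 4, 11, 22, 44, 121, 242, 484]; summing: σ(484) = 931.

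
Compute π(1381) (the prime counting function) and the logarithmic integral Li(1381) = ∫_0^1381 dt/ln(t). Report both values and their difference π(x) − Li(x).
π(1381) = 221;  Li(1381) ≈ 231.45;  π(x) − Li(x) ≈ -10.45.

Direct count of primes ≤ 1381 gives π(1381) = 221. Numerical evaluation of the logarithmic integral gives Li(1381) ≈ 231.45. The difference π(x) − Li(x) ≈ -10.45 is typically negative for small/moderate x (Li(x) overestimates), though Littlewood's theorem shows this sign changes infinitely often.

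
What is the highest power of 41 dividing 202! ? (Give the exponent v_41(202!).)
v_41(202!) = 4

Legendre's formula: v_p(n!) = Σ_{k ≥ 1} ⌊n / p^k⌋. For p = 41, n = 202, the terms are:
  ⌊202/41^1⌋ = ⌊202/41⌋ = 4
(the next term ⌊202/41^2⌋ = 0, terminating the sum). Summing: v_41(202!) = 4 = 4.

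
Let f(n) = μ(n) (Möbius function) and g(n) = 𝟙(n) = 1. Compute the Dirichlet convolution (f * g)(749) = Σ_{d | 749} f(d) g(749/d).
(μ * 𝟙)(749) = 0

Divisors of 749: [1, 7, 107, 749]. For each d | 749:
  d = 1: μ(1) · 𝟙(749/1) = 1 · 1 = 1
  d = 7: μ(7) · 𝟙(749/7) = -1 · 1 = -1
  d = 107: μ(107) · 𝟙(749/107) = -1 · 1 = -1
  d = 749: μ(749) · 𝟙(749/749) = 1 · 1 = 1
Summing: (μ * 𝟙)(749) = 1 + -1 + -1 + 1 = 0.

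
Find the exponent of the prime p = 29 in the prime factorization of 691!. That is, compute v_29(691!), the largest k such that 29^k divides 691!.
v_29(691!) = 23

Legendre's formula: v_p(n!) = Σ_{k ≥ 1} ⌊n / p^k⌋. For p = 29, n = 691, the terms are:
  ⌊691/29^1⌋ = ⌊691/29⌋ = 23
(the next term ⌊691/29^2⌋ = 0, terminating the sum). Summing: v_29(691!) = 23 = 23.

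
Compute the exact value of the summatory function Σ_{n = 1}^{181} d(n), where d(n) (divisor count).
Σ_{n ≤ 181} d(n) = 973

Compute d(n) for each 1 ≤ n ≤ 181: d(1) = 1, d(2) = 2, d(3) = 2, d(4) = 3, d(5) = 2, d(6) = 4, d(7) = 2, d(8) = 4, d(9) = 3, d(10) = 4, d(11) = 2, d(12) = 6, d(13) = 2, d(14) = 4, d(15) = 4, d(16) = 5, d(17) = 2, d(18) = 6, d(19) = 2, d(20) = 6, d(21) = 4, d(22) = 4, d(23) = 2, d(24) = 8, d(25) = 3, d(26) = 4, d(27) = 4, d(28) = 6, d(29) = 2, d(30) = 8, d(31) = 2, d(32) = 6, d(33) = 4, d(34) = 4, d(35) = 4, d(36) = 9, d(37) = 2, d(38) = 4, d(39) = 4, d(40) = 8, d(41) = 2, d(42) = 8, d(43) = 2, d(44) = 6, d(45) = 6, d(46) = 4, d(47) = 2, d(48) = 10, d(49) = 3, d(50) = 6, d(51) = 4, d(52) = 6, d(53) = 2, d(54) = 8, d(55) = 4, d(56) = 8, d(57) = 4, d(58) = 4, d(59) = 2, d(60) = 12, d(61) = 2, d(62) = 4, d(63) = 6, d(64) = 7, d(65) = 4, d(66) = 8, d(67) = 2, d(68) = 6, d(69) = 4, d(70) = 8, d(71) = 2, d(72) = 12, d(73) = 2, d(74) = 4, d(75) = 6, d(76) = 6, d(77) = 4, d(78) = 8, d(79) = 2, d(80) = 10, d(81) = 5, d(82) = 4, d(83) = 2, d(84) = 12, d(85) = 4, d(86) = 4, d(87) = 4, d(88) = 8, d(89) = 2, d(90) = 12, d(91) = 4, d(92) = 6, d(93) = 4, d(94) = 4, d(95) = 4, d(96) = 12, d(97) = 2, d(98) = 6, d(99) = 6, d(100) = 9, d(101) = 2, d(102) = 8, d(103) = 2, d(104) = 8, d(105) = 8, d(106) = 4, d(107) = 2, d(108) = 12, d(109) = 2, d(110) = 8, d(111) = 4, d(112) = 10, d(113) = 2, d(114) = 8, d(115) = 4, d(116) = 6, d(117) = 6, d(118) = 4, d(119) = 4, d(120) = 16, d(121) = 3, d(122) = 4, d(123) = 4, d(124) = 6, d(125) = 4, d(126) = 12, d(127) = 2, d(128) = 8, d(129) = 4, d(130) = 8, d(131) = 2, d(132) = 12, d(133) = 4, d(134) = 4, d(135) = 8, d(136) = 8, d(137) = 2, d(138) = 8, d(139) = 2, d(140) = 12, d(141) = 4, d(142) = 4, d(143) = 4, d(144) = 15, d(145) = 4, d(146) = 4, d(147) = 6, d(148) = 6, d(149) = 2, d(150) = 12, d(151) = 2, d(152) = 8, d(153) = 6, d(154) = 8, d(155) = 4, d(156) = 12, d(157) = 2, d(158) = 4, d(159) = 4, d(160) = 12, d(161) = 4, d(162) = 10, d(163) = 2, d(164) = 6, d(165) = 8, d(166) = 4, d(167) = 2, d(168) = 16, d(169) = 3, d(170) = 8, d(171) = 6, d(172) = 6, d(173) = 2, d(174) = 8, d(175) = 6, d(176) = 10, d(177) = 4, d(178) = 4, d(179) = 2, d(180) = 18, d(181) = 2. Summing all 181 values: 973. (Dirichlet's divisor formula: Σ_{n ≤ x} d(n) = x ln(x) + (2γ − 1) x + O(√x). For x = 181, the asymptotic estimate is ≈ 968.88.)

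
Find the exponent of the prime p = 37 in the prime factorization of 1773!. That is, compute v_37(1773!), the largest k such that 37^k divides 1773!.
v_37(1773!) = 48

Legendre's formula: v_p(n!) = Σ_{k ≥ 1} ⌊n / p^k⌋. For p = 37, n = 1773, the terms are:
  ⌊1773/37^1⌋ = ⌊1773/37⌋ = 47
  ⌊1773/37^2⌋ = ⌊1773/1369⌋ = 1
(the next term ⌊1773/37^3⌋ = 0, terminating the sum). Summing: v_37(1773!) = 47 + 1 = 48.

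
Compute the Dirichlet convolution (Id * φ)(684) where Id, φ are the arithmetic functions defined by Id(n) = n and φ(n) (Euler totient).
(Id * φ)(684) = 6216

Divisors of 684: [1, 2, 3, 4, 6, 9, 12, 18, 19, 36, 38, 57, 76, 114, 171, 228, 342, 684]. For each d | 684:
  d = 1: Id(1) · φ(684/1) = 1 · 216 = 216
  d = 2: Id(2) · φ(684/2) = 2 · 108 = 216
  d = 3: Id(3) · φ(684/3) = 3 · 72 = 216
  d = 4: Id(4) · φ(684/4) = 4 · 108 = 432
  d = 6: Id(6) · φ(684/6) = 6 · 36 = 216
  d = 9: Id(9) · φ(684/9) = 9 · 36 = 324
  d = 12: Id(12) · φ(684/12) = 12 · 36 = 432
  d = 18: Id(18) · φ(684/18) = 18 · 18 = 324
  d = 19: Id(19) · φ(684/19) = 19 · 12 = 228
  d = 36: Id(36) · φ(684/36) = 36 · 18 = 648
  d = 38: Id(38) · φ(684/38) = 38 · 6 = 228
  d = 57: Id(57) · φ(684/57) = 57 · 4 = 228
  d = 76: Id(76) · φ(684/76) = 76 · 6 = 456
  d = 114: Id(114) · φ(684/114) = 114 · 2 = 228
  d = 171: Id(171) · φ(684/171) = 171 · 2 = 342
  d = 228: Id(228) · φ(684/228) = 228 · 2 = 456
  d = 342: Id(342) · φ(684/342) = 342 · 1 = 342
  d = 684: Id(684) · φ(684/684) = 684 · 1 = 684
Summing: (Id * φ)(684) = 216 + 216 + 216 + 432 + 216 + 324 + 432 + 324 + 228 + 648 + 228 + 228 + 456 + 228 + 342 + 456 + 342 + 684 = 6216.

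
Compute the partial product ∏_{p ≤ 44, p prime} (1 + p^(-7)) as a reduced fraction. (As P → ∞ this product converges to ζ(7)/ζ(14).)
∏ = 520809220089538061022644224225580227698833285987386472597926245148089867161153104280287356125184/516528479137134655019209847872578550121603875954111837055841148542846145248143400719531810009375

The primes p ≤ 44 are [2, 3, 5, 7, 11, 13, 17, 19, 23, 29, 31, 37, 41, 43]. For each, (1 + 1/p^7) = (p^7 + 1)/p^7. Multiplying these fractions over p ∈ [2, 3, 5, 7, 11, 13, 17, 19, 23, 29, 31, 37, 41, 43] gives 520809220089538061022644224225580227698833285987386472597926245148089867161153104280287356125184/516528479137134655019209847872578550121603875954111837055841148542846145248143400719531810009375. (In the limit P → ∞ this tends to ζ(7)/ζ(14).)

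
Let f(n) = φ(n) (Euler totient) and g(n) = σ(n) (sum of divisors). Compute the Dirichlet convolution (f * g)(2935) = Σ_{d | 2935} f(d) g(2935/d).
(φ * σ)(2935) = 11740

Divisors of 2935: [1, 5, 587, 2935]. For each d | 2935:
  d = 1: φ(1) · σ(2935/1) = 1 · 3528 = 3528
  d = 5: φ(5) · σ(2935/5) = 4 · 588 = 2352
  d = 587: φ(587) · σ(2935/587) = 586 · 6 = 3516
  d = 2935: φ(2935) · σ(2935/2935) = 2344 · 1 = 2344
Summing: (φ * σ)(2935) = 3528 + 2352 + 3516 + 2344 = 11740.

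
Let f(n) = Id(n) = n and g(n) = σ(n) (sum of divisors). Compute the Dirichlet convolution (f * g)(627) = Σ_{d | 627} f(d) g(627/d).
(Id * σ)(627) = 6279

Divisors of 627: [1, 3, 11, 19, 33, 57, 209, 627]. For each d | 627:
  d = 1: Id(1) · σ(627/1) = 1 · 960 = 960
  d = 3: Id(3) · σ(627/3) = 3 · 240 = 720
  d = 11: Id(11) · σ(627/11) = 11 · 80 = 880
  d = 19: Id(19) · σ(627/19) = 19 · 48 = 912
  d = 33: Id(33) · σ(627/33) = 33 · 20 = 660
  d = 57: Id(57) · σ(627/57) = 57 · 12 = 684
  d = 209: Id(209) · σ(627/209) = 209 · 4 = 836
  d = 627: Id(627) · σ(627/627) = 627 · 1 = 627
Summing: (Id * σ)(627) = 960 + 720 + 880 + 912 + 660 + 684 + 836 + 627 = 6279.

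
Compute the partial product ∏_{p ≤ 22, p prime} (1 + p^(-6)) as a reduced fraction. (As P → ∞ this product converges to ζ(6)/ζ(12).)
∏ = 10322827120806625262196014218/10149346788166965945179821977

The primes p ≤ 22 are [2, 3, 5, 7, 11, 13, 17, 19]. For each, (1 + 1/p^6) = (p^6 + 1)/p^6. Multiplying these fractions over p ∈ [2, 3, 5, 7, 11, 13, 17, 19] gives 10322827120806625262196014218/10149346788166965945179821977. (In the limit P → ∞ this tends to ζ(6)/ζ(12).)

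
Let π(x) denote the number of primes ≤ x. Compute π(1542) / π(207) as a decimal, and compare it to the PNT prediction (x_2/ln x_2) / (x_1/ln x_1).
π(1542)/π(207) = 242/46 ≈ 5.2609;  PNT prediction ≈ 5.4115.

π(207) = 46 and π(1542) = 242, so π(1542)/π(207) ≈ 5.2609. The PNT-predicted ratio is (1542/ln(1542)) / (207/ln(207)) ≈ 5.4115. The two agree to within a few percent, as expected.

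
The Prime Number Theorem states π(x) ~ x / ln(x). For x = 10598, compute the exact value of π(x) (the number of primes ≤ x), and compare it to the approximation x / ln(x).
π(10598) = 1292;  x/ln(x) ≈ 1143.45;  relative error ≈ 11.50%.

Directly count primes up to 10598: π(10598) = 1292. The PNT approximation gives 10598/ln(10598) ≈ 10598/9.26842 ≈ 1143.45. Relative error (π(x) − x/ln(x)) / π(x) ≈ 11.50%; the approximation is known to undercount slightly (Li(x) is a better estimate).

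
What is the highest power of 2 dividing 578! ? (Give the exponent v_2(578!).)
v_2(578!) = 575

Legendre's formula: v_p(n!) = Σ_{k ≥ 1} ⌊n / p^k⌋. For p = 2, n = 578, the terms are:
  ⌊578/2^1⌋ = ⌊578/2⌋ = 289
  ⌊578/2^2⌋ = ⌊578/4⌋ = 144
  ⌊578/2^3⌋ = ⌊578/8⌋ = 72
  ⌊578/2^4⌋ = ⌊578/16⌋ = 36
  ⌊578/2^5⌋ = ⌊578/32⌋ = 18
  ⌊578/2^6⌋ = ⌊578/64⌋ = 9
  ⌊578/2^7⌋ = ⌊578/128⌋ = 4
  ⌊578/2^8⌋ = ⌊578/256⌋ = 2
  ⌊578/2^9⌋ = ⌊578/512⌋ = 1
(the next term ⌊578/2^10⌋ = 0, terminating the sum). Summing: v_2(578!) = 289 + 144 + 72 + 36 + 18 + 9 + 4 + 2 + 1 = 575.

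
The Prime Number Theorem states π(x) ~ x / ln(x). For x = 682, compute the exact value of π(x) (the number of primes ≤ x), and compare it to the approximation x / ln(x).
π(682) = 123;  x/ln(x) ≈ 104.52;  relative error ≈ 15.02%.

Directly count primes up to 682: π(682) = 123. The PNT approximation gives 682/ln(682) ≈ 682/6.52503 ≈ 104.52. Relative error (π(x) − x/ln(x)) / π(x) ≈ 15.02%; the approximation is known to undercount slightly (Li(x) is a better estimate).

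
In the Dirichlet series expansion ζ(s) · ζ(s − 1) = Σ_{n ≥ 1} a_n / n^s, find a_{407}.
σ(407) = 456

In the product (Σ m^0/m^s)(Σ k / k^s) = Σ (Σ_{d | n} d) / n^s, the coefficient of 1/n^s is σ(n) = Σ_{d | n} d. For n = 407, divisors are [1, 11, 37, 407]; summing: σ(407) = 456.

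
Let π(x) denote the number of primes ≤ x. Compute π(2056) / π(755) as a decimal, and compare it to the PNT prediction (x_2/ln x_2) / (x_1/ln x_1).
π(2056)/π(755) = 310/133 ≈ 2.3308;  PNT prediction ≈ 2.3656.

π(755) = 133 and π(2056) = 310, so π(2056)/π(755) ≈ 2.3308. The PNT-predicted ratio is (2056/ln(2056)) / (755/ln(755)) ≈ 2.3656. The two agree to within a few percent, as expected.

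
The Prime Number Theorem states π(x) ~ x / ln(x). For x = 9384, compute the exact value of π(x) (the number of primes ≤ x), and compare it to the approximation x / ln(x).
π(9384) = 1160;  x/ln(x) ≈ 1025.94;  relative error ≈ 11.56%.

Directly count primes up to 9384: π(9384) = 1160. The PNT approximation gives 9384/ln(9384) ≈ 9384/9.14676 ≈ 1025.94. Relative error (π(x) − x/ln(x)) / π(x) ≈ 11.56%; the approximation is known to undercount slightly (Li(x) is a better estimate).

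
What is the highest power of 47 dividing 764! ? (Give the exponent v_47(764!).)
v_47(764!) = 16

Legendre's formula: v_p(n!) = Σ_{k ≥ 1} ⌊n / p^k⌋. For p = 47, n = 764, the terms are:
  ⌊764/47^1⌋ = ⌊764/47⌋ = 16
(the next term ⌊764/47^2⌋ = 0, terminating the sum). Summing: v_47(764!) = 16 = 16.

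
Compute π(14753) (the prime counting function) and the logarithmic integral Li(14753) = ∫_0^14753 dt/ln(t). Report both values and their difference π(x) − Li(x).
π(14753) = 1728;  Li(14753) ≈ 1750.92;  π(x) − Li(x) ≈ -22.92.

Direct count of primes ≤ 14753 gives π(14753) = 1728. Numerical evaluation of the logarithmic integral gives Li(14753) ≈ 1750.92. The difference π(x) − Li(x) ≈ -22.92 is typically negative for small/moderate x (Li(x) overestimates), though Littlewood's theorem shows this sign changes infinitely often.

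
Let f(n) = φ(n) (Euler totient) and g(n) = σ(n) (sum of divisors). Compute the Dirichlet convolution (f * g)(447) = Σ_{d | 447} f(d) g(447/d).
(φ * σ)(447) = 1788

Divisors of 447: [1, 3, 149, 447]. For each d | 447:
  d = 1: φ(1) · σ(447/1) = 1 · 600 = 600
  d = 3: φ(3) · σ(447/3) = 2 · 150 = 300
  d = 149: φ(149) · σ(447/149) = 148 · 4 = 592
  d = 447: φ(447) · σ(447/447) = 296 · 1 = 296
Summing: (φ * σ)(447) = 600 + 300 + 592 + 296 = 1788.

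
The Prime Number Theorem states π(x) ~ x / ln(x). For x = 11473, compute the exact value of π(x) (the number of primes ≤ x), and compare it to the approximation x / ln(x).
π(11473) = 1383;  x/ln(x) ≈ 1227.35;  relative error ≈ 11.25%.

Directly count primes up to 11473: π(11473) = 1383. The PNT approximation gives 11473/ln(11473) ≈ 11473/9.34775 ≈ 1227.35. Relative error (π(x) − x/ln(x)) / π(x) ≈ 11.25%; the approximation is known to undercount slightly (Li(x) is a better estimate).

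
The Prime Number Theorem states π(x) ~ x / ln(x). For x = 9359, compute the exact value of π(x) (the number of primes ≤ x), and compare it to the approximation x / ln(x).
π(9359) = 1158;  x/ln(x) ≈ 1023.50;  relative error ≈ 11.61%.

Directly count primes up to 9359: π(9359) = 1158. The PNT approximation gives 9359/ln(9359) ≈ 9359/9.14409 ≈ 1023.50. Relative error (π(x) − x/ln(x)) / π(x) ≈ 11.61%; the approximation is known to undercount slightly (Li(x) is a better estimate).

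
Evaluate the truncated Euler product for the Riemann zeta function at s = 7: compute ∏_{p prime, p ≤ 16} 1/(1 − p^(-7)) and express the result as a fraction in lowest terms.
∏ = 3823532992398595385956921875/3791873603058129477401581447

The primes p ≤ 16 are [2, 3, 5, 7, 11, 13]. For each prime, (1 − 1/p^7)^(-1) = p^7 / (p^7 − 1). The product is (1 − 1/2^7)^(-1), (1 − 1/3^7)^(-1), (1 − 1/5^7)^(-1), (1 − 1/7^7)^(-1), (1 − 1/11^7)^(-1), (1 − 1/13^7)^(-1) = ∏ p^7 / (p^7 − 1) = 3823532992398595385956921875/3791873603058129477401581447.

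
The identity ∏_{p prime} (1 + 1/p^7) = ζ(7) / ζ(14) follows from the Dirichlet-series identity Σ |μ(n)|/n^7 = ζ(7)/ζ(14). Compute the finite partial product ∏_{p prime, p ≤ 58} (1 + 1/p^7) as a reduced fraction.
∏ = 309952223984670960543603211891856695601672510675385627534277668624533812457091991127236052954668734671204274242309849088/307404601692723276790274585782287621574695329443342398483341336503340384695750533342769593387518417543812906517214978125

The primes p ≤ 58 are [2, 3, 5, 7, 11, 13, 17, 19, 23, 29, 31, 37, 41, 43, 47, 53]. For each, (1 + 1/p^7) = (p^7 + 1)/p^7. Multiplying these fractions over p ∈ [2, 3, 5, 7, 11, 13, 17, 19, 23, 29, 31, 37, 41, 43, 47, 53] gives 309952223984670960543603211891856695601672510675385627534277668624533812457091991127236052954668734671204274242309849088/307404601692723276790274585782287621574695329443342398483341336503340384695750533342769593387518417543812906517214978125. (In the limit P → ∞ this tends to ζ(7)/ζ(14).)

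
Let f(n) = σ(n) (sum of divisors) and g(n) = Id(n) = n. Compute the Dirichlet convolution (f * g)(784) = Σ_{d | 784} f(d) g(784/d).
(σ * Id)(784) = 20898

Divisors of 784: [1, 2, 4, 7, 8, 14, 16, 28, 49, 56, 98, 112, 196, 392, 784]. For each d | 784:
  d = 1: σ(1) · Id(784/1) = 1 · 784 = 784
  d = 2: σ(2) · Id(784/2) = 3 · 392 = 1176
  d = 4: σ(4) · Id(784/4) = 7 · 196 = 1372
  d = 7: σ(7) · Id(784/7) = 8 · 112 = 896
  d = 8: σ(8) · Id(784/8) = 15 · 98 = 1470
  d = 14: σ(14) · Id(784/14) = 24 · 56 = 1344
  d = 16: σ(16) · Id(784/16) = 31 · 49 = 1519
  d = 28: σ(28) · Id(784/28) = 56 · 28 = 1568
  d = 49: σ(49) · Id(784/49) = 57 · 16 = 912
  d = 56: σ(56) · Id(784/56) = 120 · 14 = 1680
  d = 98: σ(98) · Id(784/98) = 171 · 8 = 1368
  d = 112: σ(112) · Id(784/112) = 248 · 7 = 1736
  d = 196: σ(196) · Id(784/196) = 399 · 4 = 1596
  d = 392: σ(392) · Id(784/392) = 855 · 2 = 1710
  d = 784: σ(784) · Id(784/784) = 1767 · 1 = 1767
Summing: (σ * Id)(784) = 784 + 1176 + 1372 + 896 + 1470 + 1344 + 1519 + 1568 + 912 + 1680 + 1368 + 1736 + 1596 + 1710 + 1767 = 20898.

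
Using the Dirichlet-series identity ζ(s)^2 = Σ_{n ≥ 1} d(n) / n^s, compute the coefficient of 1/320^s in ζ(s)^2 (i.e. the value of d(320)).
d(320) = 14

ζ(s)^2 = (Σ 1/m^s)(Σ 1/k^s). The coefficient of 1/n^s in the product is the number of ordered pairs (m, k) with mk = n, which equals d(n). For n = 320, divisors are [1, 2, 4, 5, 8, 10, 16, 20, 32, 40, 64, 80, 160, 320], so d(320) = 14.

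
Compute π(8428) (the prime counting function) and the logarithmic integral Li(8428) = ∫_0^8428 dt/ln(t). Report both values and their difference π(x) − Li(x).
π(8428) = 1053;  Li(8428) ≈ 1073.90;  π(x) − Li(x) ≈ -20.90.

Direct count of primes ≤ 8428 gives π(8428) = 1053. Numerical evaluation of the logarithmic integral gives Li(8428) ≈ 1073.90. The difference π(x) − Li(x) ≈ -20.90 is typically negative for small/moderate x (Li(x) overestimates), though Littlewood's theorem shows this sign changes infinitely often.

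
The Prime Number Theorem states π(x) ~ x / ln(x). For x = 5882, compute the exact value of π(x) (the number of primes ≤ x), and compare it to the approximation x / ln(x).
π(5882) = 775;  x/ln(x) ≈ 677.68;  relative error ≈ 12.56%.

Directly count primes up to 5882: π(5882) = 775. The PNT approximation gives 5882/ln(5882) ≈ 5882/8.67965 ≈ 677.68. Relative error (π(x) − x/ln(x)) / π(x) ≈ 12.56%; the approximation is known to undercount slightly (Li(x) is a better estimate).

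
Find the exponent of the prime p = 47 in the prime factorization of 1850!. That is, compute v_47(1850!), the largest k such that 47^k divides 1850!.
v_47(1850!) = 39

Legendre's formula: v_p(n!) = Σ_{k ≥ 1} ⌊n / p^k⌋. For p = 47, n = 1850, the terms are:
  ⌊1850/47^1⌋ = ⌊1850/47⌋ = 39
(the next term ⌊1850/47^2⌋ = 0, terminating the sum). Summing: v_47(1850!) = 39 = 39.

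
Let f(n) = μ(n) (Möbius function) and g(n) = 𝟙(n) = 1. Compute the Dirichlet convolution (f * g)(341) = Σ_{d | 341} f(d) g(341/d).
(μ * 𝟙)(341) = 0

Divisors of 341: [1, 11, 31, 341]. For each d | 341:
  d = 1: μ(1) · 𝟙(341/1) = 1 · 1 = 1
  d = 11: μ(11) · 𝟙(341/11) = -1 · 1 = -1
  d = 31: μ(31) · 𝟙(341/31) = -1 · 1 = -1
  d = 341: μ(341) · 𝟙(341/341) = 1 · 1 = 1
Summing: (μ * 𝟙)(341) = 1 + -1 + -1 + 1 = 0.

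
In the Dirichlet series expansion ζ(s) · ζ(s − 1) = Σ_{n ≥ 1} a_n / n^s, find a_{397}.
σ(397) = 398

In the product (Σ m^0/m^s)(Σ k / k^s) = Σ (Σ_{d | n} d) / n^s, the coefficient of 1/n^s is σ(n) = Σ_{d | n} d. For n = 397, divisors are [1, 397]; summing: σ(397) = 398.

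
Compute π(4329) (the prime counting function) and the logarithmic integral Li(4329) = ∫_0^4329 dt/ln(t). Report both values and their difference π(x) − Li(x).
π(4329) = 591;  Li(4329) ≈ 604.84;  π(x) − Li(x) ≈ -13.84.

Direct count of primes ≤ 4329 gives π(4329) = 591. Numerical evaluation of the logarithmic integral gives Li(4329) ≈ 604.84. The difference π(x) − Li(x) ≈ -13.84 is typically negative for small/moderate x (Li(x) overestimates), though Littlewood's theorem shows this sign changes infinitely often.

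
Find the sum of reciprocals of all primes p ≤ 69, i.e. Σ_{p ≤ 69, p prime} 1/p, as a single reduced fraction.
Σ 1/p = 13585328068403621603022853/7858321551080267055879090

π(69) = 19, so the primes ≤ 69 are [2, 3, 5, 7, 11, 13, 17, 19, 23, 29, 31, 37, 41, 43, 47, 53, 59, 61, 67]. Summing 1/p over these primes: 13585328068403621603022853/7858321551080267055879090 ≈ 1.7288. Mertens estimate ln ln(69) + 0.2615 ≈ 1.7047.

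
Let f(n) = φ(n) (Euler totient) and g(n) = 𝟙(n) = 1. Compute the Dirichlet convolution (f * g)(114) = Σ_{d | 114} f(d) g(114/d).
(φ * 𝟙)(114) = 114

Divisors of 114: [1, 2, 3, 6, 19, 38, 57, 114]. For each d | 114:
  d = 1: φ(1) · 𝟙(114/1) = 1 · 1 = 1
  d = 2: φ(2) · 𝟙(114/2) = 1 · 1 = 1
  d = 3: φ(3) · 𝟙(114/3) = 2 · 1 = 2
  d = 6: φ(6) · 𝟙(114/6) = 2 · 1 = 2
  d = 19: φ(19) · 𝟙(114/19) = 18 · 1 = 18
  d = 38: φ(38) · 𝟙(114/38) = 18 · 1 = 18
  d = 57: φ(57) · 𝟙(114/57) = 36 · 1 = 36
  d = 114: φ(114) · 𝟙(114/114) = 36 · 1 = 36
Summing: (φ * 𝟙)(114) = 1 + 1 + 2 + 2 + 18 + 18 + 36 + 36 = 114.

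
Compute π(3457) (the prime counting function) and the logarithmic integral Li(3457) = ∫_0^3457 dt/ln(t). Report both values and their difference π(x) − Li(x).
π(3457) = 483;  Li(3457) ≈ 499.33;  π(x) − Li(x) ≈ -16.33.

Direct count of primes ≤ 3457 gives π(3457) = 483. Numerical evaluation of the logarithmic integral gives Li(3457) ≈ 499.33. The difference π(x) − Li(x) ≈ -16.33 is typically negative for small/moderate x (Li(x) overestimates), though Littlewood's theorem shows this sign changes infinitely often.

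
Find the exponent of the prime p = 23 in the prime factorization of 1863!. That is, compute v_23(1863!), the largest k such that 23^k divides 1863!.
v_23(1863!) = 84

Legendre's formula: v_p(n!) = Σ_{k ≥ 1} ⌊n / p^k⌋. For p = 23, n = 1863, the terms are:
  ⌊1863/23^1⌋ = ⌊1863/23⌋ = 81
  ⌊1863/23^2⌋ = ⌊1863/529⌋ = 3
(the next term ⌊1863/23^3⌋ = 0, terminating the sum). Summing: v_23(1863!) = 81 + 3 = 84.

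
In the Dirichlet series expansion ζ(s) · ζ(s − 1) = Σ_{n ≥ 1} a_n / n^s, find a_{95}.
σ(95) = 120

In the product (Σ m^0/m^s)(Σ k / k^s) = Σ (Σ_{d | n} d) / n^s, the coefficient of 1/n^s is σ(n) = Σ_{d | n} d. For n = 95, divisors are [1, 5, 19, 95]; summing: σ(95) = 120.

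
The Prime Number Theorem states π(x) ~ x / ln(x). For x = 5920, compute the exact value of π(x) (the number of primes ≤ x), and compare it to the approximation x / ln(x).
π(5920) = 777;  x/ln(x) ≈ 681.55;  relative error ≈ 12.28%.

Directly count primes up to 5920: π(5920) = 777. The PNT approximation gives 5920/ln(5920) ≈ 5920/8.68609 ≈ 681.55. Relative error (π(x) − x/ln(x)) / π(x) ≈ 12.28%; the approximation is known to undercount slightly (Li(x) is a better estimate).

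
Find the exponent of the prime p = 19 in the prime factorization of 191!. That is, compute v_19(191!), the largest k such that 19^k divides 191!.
v_19(191!) = 10

Legendre's formula: v_p(n!) = Σ_{k ≥ 1} ⌊n / p^k⌋. For p = 19, n = 191, the terms are:
  ⌊191/19^1⌋ = ⌊191/19⌋ = 10
(the next term ⌊191/19^2⌋ = 0, terminating the sum). Summing: v_19(191!) = 10 = 10.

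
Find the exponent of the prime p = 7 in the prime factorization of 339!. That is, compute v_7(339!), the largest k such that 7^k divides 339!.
v_7(339!) = 54

Legendre's formula: v_p(n!) = Σ_{k ≥ 1} ⌊n / p^k⌋. For p = 7, n = 339, the terms are:
  ⌊339/7^1⌋ = ⌊339/7⌋ = 48
  ⌊339/7^2⌋ = ⌊339/49⌋ = 6
(the next term ⌊339/7^3⌋ = 0, terminating the sum). Summing: v_7(339!) = 48 + 6 = 54.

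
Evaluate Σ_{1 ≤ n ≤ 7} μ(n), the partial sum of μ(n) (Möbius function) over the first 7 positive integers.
Σ_{n ≤ 7} μ(n) = -2

Compute μ(n) for each 1 ≤ n ≤ 7: μ(1) = 1, μ(2) = -1, μ(3) = -1, μ(4) = 0, μ(5) = -1, μ(6) = 1, μ(7) = -1. Summing all 7 values: -2. (Mertens function M(x) = Σ_{n ≤ x} μ(n); on average M(x) should be small (PNT ⟺ M(x) = o(x)).)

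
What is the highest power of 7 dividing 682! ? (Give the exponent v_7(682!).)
v_7(682!) = 111

Legendre's formula: v_p(n!) = Σ_{k ≥ 1} ⌊n / p^k⌋. For p = 7, n = 682, the terms are:
  ⌊682/7^1⌋ = ⌊682/7⌋ = 97
  ⌊682/7^2⌋ = ⌊682/49⌋ = 13
  ⌊682/7^3⌋ = ⌊682/343⌋ = 1
(the next term ⌊682/7^4⌋ = 0, terminating the sum). Summing: v_7(682!) = 97 + 13 + 1 = 111.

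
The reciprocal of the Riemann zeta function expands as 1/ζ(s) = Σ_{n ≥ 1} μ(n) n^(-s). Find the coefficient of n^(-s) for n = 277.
μ(277) = -1

Factor n = 277 = 277. μ(n) = 0 if any exponent ≥ 2 (not squarefree); otherwise μ(n) = (−1)^{ω(n)} where ω(n) is the number of distinct prime factors. Applying: μ(277) = -1.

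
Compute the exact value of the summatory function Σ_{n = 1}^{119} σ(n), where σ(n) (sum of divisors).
Σ_{n ≤ 119} σ(n) = 11613

Compute σ(n) for each 1 ≤ n ≤ 119: σ(1) = 1, σ(2) = 3, σ(3) = 4, σ(4) = 7, σ(5) = 6, σ(6) = 12, σ(7) = 8, σ(8) = 15, σ(9) = 13, σ(10) = 18, σ(11) = 12, σ(12) = 28, σ(13) = 14, σ(14) = 24, σ(15) = 24, σ(16) = 31, σ(17) = 18, σ(18) = 39, σ(19) = 20, σ(20) = 42, σ(21) = 32, σ(22) = 36, σ(23) = 24, σ(24) = 60, σ(25) = 31, σ(26) = 42, σ(27) = 40, σ(28) = 56, σ(29) = 30, σ(30) = 72, σ(31) = 32, σ(32) = 63, σ(33) = 48, σ(34) = 54, σ(35) = 48, σ(36) = 91, σ(37) = 38, σ(38) = 60, σ(39) = 56, σ(40) = 90, σ(41) = 42, σ(42) = 96, σ(43) = 44, σ(44) = 84, σ(45) = 78, σ(46) = 72, σ(47) = 48, σ(48) = 124, σ(49) = 57, σ(50) = 93, σ(51) = 72, σ(52) = 98, σ(53) = 54, σ(54) = 120, σ(55) = 72, σ(56) = 120, σ(57) = 80, σ(58) = 90, σ(59) = 60, σ(60) = 168, σ(61) = 62, σ(62) = 96, σ(63) = 104, σ(64) = 127, σ(65) = 84, σ(66) = 144, σ(67) = 68, σ(68) = 126, σ(69) = 96, σ(70) = 144, σ(71) = 72, σ(72) = 195, σ(73) = 74, σ(74) = 114, σ(75) = 124, σ(76) = 140, σ(77) = 96, σ(78) = 168, σ(79) = 80, σ(80) = 186, σ(81) = 121, σ(82) = 126, σ(83) = 84, σ(84) = 224, σ(85) = 108, σ(86) = 132, σ(87) = 120, σ(88) = 180, σ(89) = 90, σ(90) = 234, σ(91) = 112, σ(92) = 168, σ(93) = 128, σ(94) = 144, σ(95) = 120, σ(96) = 252, σ(97) = 98, σ(98) = 171, σ(99) = 156, σ(100) = 217, σ(101) = 102, σ(102) = 216, σ(103) = 104, σ(104) = 210, σ(105) = 192, σ(106) = 162, σ(107) = 108, σ(108) = 280, σ(109) = 110, σ(110) = 216, σ(111) = 152, σ(112) = 248, σ(113) = 114, σ(114) = 240, σ(115) = 144, σ(116) = 210, σ(117) = 182, σ(118) = 180, σ(119) = 144. Summing all 119 values: 11613. (Average order: Σ_{n ≤ x} σ(n) ~ (π²/12) x². For x = 119, (π²/12)·119² ≈ 11646.96.)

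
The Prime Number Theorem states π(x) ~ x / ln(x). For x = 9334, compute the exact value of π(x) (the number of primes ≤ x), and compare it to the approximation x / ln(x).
π(9334) = 1154;  x/ln(x) ≈ 1021.07;  relative error ≈ 11.52%.

Directly count primes up to 9334: π(9334) = 1154. The PNT approximation gives 9334/ln(9334) ≈ 9334/9.14142 ≈ 1021.07. Relative error (π(x) − x/ln(x)) / π(x) ≈ 11.52%; the approximation is known to undercount slightly (Li(x) is a better estimate).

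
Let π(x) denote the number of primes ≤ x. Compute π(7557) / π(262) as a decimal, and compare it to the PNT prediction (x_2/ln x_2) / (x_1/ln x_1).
π(7557)/π(262) = 958/55 ≈ 17.4182;  PNT prediction ≈ 17.9850.

π(262) = 55 and π(7557) = 958, so π(7557)/π(262) ≈ 17.4182. The PNT-predicted ratio is (7557/ln(7557)) / (262/ln(262)) ≈ 17.9850. The two agree to within a few percent, as expected.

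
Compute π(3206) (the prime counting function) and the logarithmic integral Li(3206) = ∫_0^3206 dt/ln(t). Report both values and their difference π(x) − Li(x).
π(3206) = 453;  Li(3206) ≈ 468.38;  π(x) − Li(x) ≈ -15.38.

Direct count of primes ≤ 3206 gives π(3206) = 453. Numerical evaluation of the logarithmic integral gives Li(3206) ≈ 468.38. The difference π(x) − Li(x) ≈ -15.38 is typically negative for small/moderate x (Li(x) overestimates), though Littlewood's theorem shows this sign changes infinitely often.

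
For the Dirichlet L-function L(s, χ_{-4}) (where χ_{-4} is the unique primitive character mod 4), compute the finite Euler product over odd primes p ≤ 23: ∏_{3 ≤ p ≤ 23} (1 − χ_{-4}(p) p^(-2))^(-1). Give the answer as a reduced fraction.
∏ = 7900068038863/8628726988800

The odd primes p ≤ 23 are [3, 5, 7, 11, 13, 17, 19, 23]. For each, χ(p) = 1 if p ≡ 1 mod 4, χ(p) = −1 if p ≡ 3 mod 4. Taking (1 − χ(p)/p^2)^(-1) = p^2/(p^2 − χ(p)): (1 − (-1)/3^2)^(-1) · (1 − (1)/5^2)^(-1) · (1 − (-1)/7^2)^(-1) · (1 − (-1)/11^2)^(-1) · (1 − (1)/13^2)^(-1) · (1 − (1)/17^2)^(-1) · (1 − (-1)/19^2)^(-1) · (1 − (-1)/23^2)^(-1) = 7900068038863/8628726988800.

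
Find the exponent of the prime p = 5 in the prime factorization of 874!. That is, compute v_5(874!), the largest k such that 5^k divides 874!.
v_5(874!) = 215

Legendre's formula: v_p(n!) = Σ_{k ≥ 1} ⌊n / p^k⌋. For p = 5, n = 874, the terms are:
  ⌊874/5^1⌋ = ⌊874/5⌋ = 174
  ⌊874/5^2⌋ = ⌊874/25⌋ = 34
  ⌊874/5^3⌋ = ⌊874/125⌋ = 6
  ⌊874/5^4⌋ = ⌊874/625⌋ = 1
(the next term ⌊874/5^5⌋ = 0, terminating the sum). Summing: v_5(874!) = 174 + 34 + 6 + 1 = 215.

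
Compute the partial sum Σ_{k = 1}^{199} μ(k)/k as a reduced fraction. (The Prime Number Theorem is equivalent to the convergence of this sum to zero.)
Σ μ(k)/k = -2525956533029285906333379660693655000208391328320024740655748842764916179604407/82104442544036437402623148487682251333557860946353167843084552367036963538575798

Values of μ(k) for 1 ≤ k ≤ 199: μ(1) = 1, μ(2) = -1, μ(3) = -1, μ(5) = -1, μ(6) = 1, μ(7) = -1, μ(10) = 1, μ(11) = -1, μ(13) = -1, μ(14) = 1, μ(15) = 1, μ(17) = -1, μ(19) = -1, μ(21) = 1, μ(22) = 1, μ(23) = -1, μ(26) = 1, μ(29) = -1, μ(30) = -1, μ(31) = -1, μ(33) = 1, μ(34) = 1, μ(35) = 1, μ(37) = -1, μ(38) = 1, μ(39) = 1, μ(41) = -1, μ(42) = -1, μ(43) = -1, μ(46) = 1, μ(47) = -1, μ(51) = 1, μ(53) = -1, μ(55) = 1, μ(57) = 1, μ(58) = 1, μ(59) = -1, μ(61) = -1, μ(62) = 1, μ(65) = 1, μ(66) = -1, μ(67) = -1, μ(69) = 1, μ(70) = -1, μ(71) = -1, μ(73) = -1, μ(74) = 1, μ(77) = 1, μ(78) = -1, μ(79) = -1, μ(82) = 1, μ(83) = -1, μ(85) = 1, μ(86) = 1, μ(87) = 1, μ(89) = -1, μ(91) = 1, μ(93) = 1, μ(94) = 1, μ(95) = 1, μ(97) = -1, μ(101) = -1, μ(102) = -1, μ(103) = -1, μ(105) = -1, μ(106) = 1, μ(107) = -1, μ(109) = -1, μ(110) = -1, μ(111) = 1, μ(113) = -1, μ(114) = -1, μ(115) = 1, μ(118) = 1, μ(119) = 1, μ(122) = 1, μ(123) = 1, μ(127) = -1, μ(129) = 1, μ(130) = -1, μ(131) = -1, μ(133) = 1, μ(134) = 1, μ(137) = -1, μ(138) = -1, μ(139) = -1, μ(141) = 1, μ(142) = 1, μ(143) = 1, μ(145) = 1, μ(146) = 1, μ(149) = -1, μ(151) = -1, μ(154) = -1, μ(155) = 1, μ(157) = -1, μ(158) = 1, μ(159) = 1, μ(161) = 1, μ(163) = -1, μ(165) = -1, μ(166) = 1, μ(167) = -1, μ(170) = -1, μ(173) = -1, μ(174) = -1, μ(177) = 1, μ(178) = 1, μ(179) = -1, μ(181) = -1, μ(182) = -1, μ(183) = 1, μ(185) = 1, μ(186) = -1, μ(187) = 1, μ(190) = -1, μ(191) = -1, μ(193) = -1, μ(194) = 1, μ(195) = -1, μ(197) = -1, μ(199) = -1, with μ = 0 on non-squarefree integers. Summing μ(k)/k for k where μ(k) ≠ 0 gives -2525956533029285906333379660693655000208391328320024740655748842764916179604407/82104442544036437402623148487682251333557860946353167843084552367036963538575798 ≈ -0.0308. (PNT ⟺ this sum → 0 as n → ∞.)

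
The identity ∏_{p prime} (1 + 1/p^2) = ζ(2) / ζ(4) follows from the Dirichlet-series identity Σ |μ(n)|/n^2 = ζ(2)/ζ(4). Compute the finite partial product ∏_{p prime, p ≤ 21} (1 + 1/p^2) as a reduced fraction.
∏ = 6403780000/4257193941

The primes p ≤ 21 are [2, 3, 5, 7, 11, 13, 17, 19]. For each, (1 + 1/p^2) = (p^2 + 1)/p^2. Multiplying these fractions over p ∈ [2, 3, 5, 7, 11, 13, 17, 19] gives 6403780000/4257193941. (In the limit P → ∞ this tends to ζ(2)/ζ(4).)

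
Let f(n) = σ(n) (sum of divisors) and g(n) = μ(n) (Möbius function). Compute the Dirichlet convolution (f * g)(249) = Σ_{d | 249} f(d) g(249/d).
(σ * μ)(249) = 249

Divisors of 249: [1, 3, 83, 249]. For each d | 249:
  d = 1: σ(1) · μ(249/1) = 1 · 1 = 1
  d = 3: σ(3) · μ(249/3) = 4 · -1 = -4
  d = 83: σ(83) · μ(249/83) = 84 · -1 = -84
  d = 249: σ(249) · μ(249/249) = 336 · 1 = 336
Summing: (σ * μ)(249) = 1 + -4 + -84 + 336 = 249.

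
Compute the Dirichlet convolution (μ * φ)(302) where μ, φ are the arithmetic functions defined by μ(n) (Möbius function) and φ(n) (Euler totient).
(μ * φ)(302) = 0

Divisors of 302: [1, 2, 151, 302]. For each d | 302:
  d = 1: μ(1) · φ(302/1) = 1 · 150 = 150
  d = 2: μ(2) · φ(302/2) = -1 · 150 = -150
  d = 151: μ(151) · φ(302/151) = -1 · 1 = -1
  d = 302: μ(302) · φ(302/302) = 1 · 1 = 1
Summing: (μ * φ)(302) = 150 + -150 + -1 + 1 = 0.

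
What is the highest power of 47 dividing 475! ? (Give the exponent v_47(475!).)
v_47(475!) = 10

Legendre's formula: v_p(n!) = Σ_{k ≥ 1} ⌊n / p^k⌋. For p = 47, n = 475, the terms are:
  ⌊475/47^1⌋ = ⌊475/47⌋ = 10
(the next term ⌊475/47^2⌋ = 0, terminating the sum). Summing: v_47(475!) = 10 = 10.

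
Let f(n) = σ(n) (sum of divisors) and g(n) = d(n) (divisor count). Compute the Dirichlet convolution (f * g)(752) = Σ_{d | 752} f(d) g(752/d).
(σ * d)(752) = 4950

Divisors of 752: [1, 2, 4, 8, 16, 47, 94, 188, 376, 752]. For each d | 752:
  d = 1: σ(1) · d(752/1) = 1 · 10 = 10
  d = 2: σ(2) · d(752/2) = 3 · 8 = 24
  d = 4: σ(4) · d(752/4) = 7 · 6 = 42
  d = 8: σ(8) · d(752/8) = 15 · 4 = 60
  d = 16: σ(16) · d(752/16) = 31 · 2 = 62
  d = 47: σ(47) · d(752/47) = 48 · 5 = 240
  d = 94: σ(94) · d(752/94) = 144 · 4 = 576
  d = 188: σ(188) · d(752/188) = 336 · 3 = 1008
  d = 376: σ(376) · d(752/376) = 720 · 2 = 1440
  d = 752: σ(752) · d(752/752) = 1488 · 1 = 1488
Summing: (σ * d)(752) = 10 + 24 + 42 + 60 + 62 + 240 + 576 + 1008 + 1440 + 1488 = 4950.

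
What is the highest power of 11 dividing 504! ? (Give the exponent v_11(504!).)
v_11(504!) = 49

Legendre's formula: v_p(n!) = Σ_{k ≥ 1} ⌊n / p^k⌋. For p = 11, n = 504, the terms are:
  ⌊504/11^1⌋ = ⌊504/11⌋ = 45
  ⌊504/11^2⌋ = ⌊504/121⌋ = 4
(the next term ⌊504/11^3⌋ = 0, terminating the sum). Summing: v_11(504!) = 45 + 4 = 49.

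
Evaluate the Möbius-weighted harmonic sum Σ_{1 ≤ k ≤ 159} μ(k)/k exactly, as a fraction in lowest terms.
Σ μ(k)/k = 64913714004742152105857055486137916673345137521594294887693/5053595284816784977233681012564534887436795806841425346061410

Values of μ(k) for 1 ≤ k ≤ 159: μ(1) = 1, μ(2) = -1, μ(3) = -1, μ(5) = -1, μ(6) = 1, μ(7) = -1, μ(10) = 1, μ(11) = -1, μ(13) = -1, μ(14) = 1, μ(15) = 1, μ(17) = -1, μ(19) = -1, μ(21) = 1, μ(22) = 1, μ(23) = -1, μ(26) = 1, μ(29) = -1, μ(30) = -1, μ(31) = -1, μ(33) = 1, μ(34) = 1, μ(35) = 1, μ(37) = -1, μ(38) = 1, μ(39) = 1, μ(41) = -1, μ(42) = -1, μ(43) = -1, μ(46) = 1, μ(47) = -1, μ(51) = 1, μ(53) = -1, μ(55) = 1, μ(57) = 1, μ(58) = 1, μ(59) = -1, μ(61) = -1, μ(62) = 1, μ(65) = 1, μ(66) = -1, μ(67) = -1, μ(69) = 1, μ(70) = -1, μ(71) = -1, μ(73) = -1, μ(74) = 1, μ(77) = 1, μ(78) = -1, μ(79) = -1, μ(82) = 1, μ(83) = -1, μ(85) = 1, μ(86) = 1, μ(87) = 1, μ(89) = -1, μ(91) = 1, μ(93) = 1, μ(94) = 1, μ(95) = 1, μ(97) = -1, μ(101) = -1, μ(102) = -1, μ(103) = -1, μ(105) = -1, μ(106) = 1, μ(107) = -1, μ(109) = -1, μ(110) = -1, μ(111) = 1, μ(113) = -1, μ(114) = -1, μ(115) = 1, μ(118) = 1, μ(119) = 1, μ(122) = 1, μ(123) = 1, μ(127) = -1, μ(129) = 1, μ(130) = -1, μ(131) = -1, μ(133) = 1, μ(134) = 1, μ(137) = -1, μ(138) = -1, μ(139) = -1, μ(141) = 1, μ(142) = 1, μ(143) = 1, μ(145) = 1, μ(146) = 1, μ(149) = -1, μ(151) = -1, μ(154) = -1, μ(155) = 1, μ(157) = -1, μ(158) = 1, μ(159) = 1, with μ = 0 on non-squarefree integers. Summing μ(k)/k for k where μ(k) ≠ 0 gives 64913714004742152105857055486137916673345137521594294887693/5053595284816784977233681012564534887436795806841425346061410 ≈ 0.0128. (PNT ⟺ this sum → 0 as n → ∞.)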